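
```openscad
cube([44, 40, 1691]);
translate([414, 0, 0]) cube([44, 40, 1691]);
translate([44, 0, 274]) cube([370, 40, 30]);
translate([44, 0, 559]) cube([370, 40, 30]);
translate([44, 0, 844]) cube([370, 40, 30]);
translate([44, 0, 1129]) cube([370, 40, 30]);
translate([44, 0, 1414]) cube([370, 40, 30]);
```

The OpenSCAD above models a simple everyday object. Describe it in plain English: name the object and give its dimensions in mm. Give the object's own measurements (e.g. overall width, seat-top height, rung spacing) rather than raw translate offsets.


A straight ladder. Two 44×40 mm vertical rails, 1691 mm tall, stand 458 mm apart (outside-to-outside) with their front faces coplanar on the −y side. 5 rungs, each 40 mm deep and 30 mm tall, span between the inner faces of the rails, front faces flush with the rails. The lowest rung's underside is at z = 274 mm and rungs are spaced 285 mm apart (underside to underside).


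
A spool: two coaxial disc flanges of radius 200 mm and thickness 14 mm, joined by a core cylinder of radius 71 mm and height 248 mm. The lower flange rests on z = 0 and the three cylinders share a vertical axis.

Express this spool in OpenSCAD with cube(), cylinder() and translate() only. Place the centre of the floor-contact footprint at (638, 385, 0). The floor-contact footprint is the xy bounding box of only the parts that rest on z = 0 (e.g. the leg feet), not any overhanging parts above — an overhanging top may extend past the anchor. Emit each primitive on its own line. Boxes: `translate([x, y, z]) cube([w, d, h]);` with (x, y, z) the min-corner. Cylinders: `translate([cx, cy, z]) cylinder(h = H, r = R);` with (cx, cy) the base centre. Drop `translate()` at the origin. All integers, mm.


translate([638, 385, 0]) cylinder(h = 14, r = 200);
translate([638, 385, 14]) cylinder(h = 248, r = 71);
translate([638, 385, 262]) cylinder(h = 14, r = 200);


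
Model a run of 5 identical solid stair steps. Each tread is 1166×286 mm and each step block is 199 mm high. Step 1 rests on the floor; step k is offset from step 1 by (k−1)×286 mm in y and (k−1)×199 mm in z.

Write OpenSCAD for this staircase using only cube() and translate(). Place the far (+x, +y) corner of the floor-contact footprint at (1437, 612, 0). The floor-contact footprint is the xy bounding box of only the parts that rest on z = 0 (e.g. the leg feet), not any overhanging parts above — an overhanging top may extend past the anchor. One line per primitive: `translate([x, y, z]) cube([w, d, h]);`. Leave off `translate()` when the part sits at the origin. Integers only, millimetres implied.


translate([271, 326, 0]) cube([1166, 286, 199]);
translate([271, 612, 199]) cube([1166, 286, 199]);
translate([271, 898, 398]) cube([1166, 286, 199]);
translate([271, 1184, 597]) cube([1166, 286, 199]);
translate([271, 1470, 796]) cube([1166, 286, 199]);


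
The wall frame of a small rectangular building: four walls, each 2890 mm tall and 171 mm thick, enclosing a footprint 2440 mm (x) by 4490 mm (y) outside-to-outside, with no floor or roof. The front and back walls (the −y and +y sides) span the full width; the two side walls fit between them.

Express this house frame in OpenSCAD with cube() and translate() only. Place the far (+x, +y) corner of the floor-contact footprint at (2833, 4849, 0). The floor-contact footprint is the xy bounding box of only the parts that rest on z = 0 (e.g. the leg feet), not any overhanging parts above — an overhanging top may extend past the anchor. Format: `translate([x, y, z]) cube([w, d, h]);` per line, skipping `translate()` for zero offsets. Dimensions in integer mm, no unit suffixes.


translate([393, 359, 0]) cube([2440, 171, 2890]);
translate([393, 4678, 0]) cube([2440, 171, 2890]);
translate([393, 530, 0]) cube([171, 4148, 2890]);
translate([2662, 530, 0]) cube([171, 4148, 2890]);


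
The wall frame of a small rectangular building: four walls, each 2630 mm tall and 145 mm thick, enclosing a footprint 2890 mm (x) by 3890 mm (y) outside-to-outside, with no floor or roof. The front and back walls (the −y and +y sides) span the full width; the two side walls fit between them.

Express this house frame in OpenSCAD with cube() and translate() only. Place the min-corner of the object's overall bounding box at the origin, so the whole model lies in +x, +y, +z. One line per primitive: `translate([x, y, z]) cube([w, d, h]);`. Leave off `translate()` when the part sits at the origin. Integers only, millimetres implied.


cube([2890, 145, 2630]);
translate([0, 3745, 0]) cube([2890, 145, 2630]);
translate([0, 145, 0]) cube([145, 3600, 2630]);
translate([2745, 145, 0]) cube([145, 3600, 2630]);


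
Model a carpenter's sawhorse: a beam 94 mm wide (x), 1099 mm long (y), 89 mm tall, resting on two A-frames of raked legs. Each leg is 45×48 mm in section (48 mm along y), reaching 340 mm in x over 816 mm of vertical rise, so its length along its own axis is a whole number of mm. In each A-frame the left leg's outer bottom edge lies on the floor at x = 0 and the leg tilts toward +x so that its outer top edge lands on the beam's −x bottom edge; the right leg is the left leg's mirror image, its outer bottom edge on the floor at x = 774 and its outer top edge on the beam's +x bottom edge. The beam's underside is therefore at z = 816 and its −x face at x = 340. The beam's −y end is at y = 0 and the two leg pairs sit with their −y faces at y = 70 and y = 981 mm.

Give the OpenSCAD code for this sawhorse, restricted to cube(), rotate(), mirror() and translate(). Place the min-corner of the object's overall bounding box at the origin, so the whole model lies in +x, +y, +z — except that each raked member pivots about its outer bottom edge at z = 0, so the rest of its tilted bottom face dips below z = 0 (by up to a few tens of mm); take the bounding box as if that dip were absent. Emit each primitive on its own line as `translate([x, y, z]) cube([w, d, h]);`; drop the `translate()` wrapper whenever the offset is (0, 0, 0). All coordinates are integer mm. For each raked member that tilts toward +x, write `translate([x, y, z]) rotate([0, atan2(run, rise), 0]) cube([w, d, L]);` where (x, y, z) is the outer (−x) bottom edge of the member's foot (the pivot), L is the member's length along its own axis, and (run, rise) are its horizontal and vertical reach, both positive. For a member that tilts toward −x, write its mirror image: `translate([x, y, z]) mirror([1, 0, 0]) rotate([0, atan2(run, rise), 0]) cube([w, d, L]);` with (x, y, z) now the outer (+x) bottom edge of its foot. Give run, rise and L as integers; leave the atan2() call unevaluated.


translate([340, 0, 816]) cube([94, 1099, 89]);
translate([0, 70, 0]) rotate([0, atan2(340, 816), 0]) cube([45, 48, 884]);
translate([774, 70, 0]) mirror([1, 0, 0]) rotate([0, atan2(340, 816), 0]) cube([45, 48, 884]);
translate([0, 981, 0]) rotate([0, atan2(340, 816), 0]) cube([45, 48, 884]);
translate([774, 981, 0]) mirror([1, 0, 0]) rotate([0, atan2(340, 816), 0]) cube([45, 48, 884]);


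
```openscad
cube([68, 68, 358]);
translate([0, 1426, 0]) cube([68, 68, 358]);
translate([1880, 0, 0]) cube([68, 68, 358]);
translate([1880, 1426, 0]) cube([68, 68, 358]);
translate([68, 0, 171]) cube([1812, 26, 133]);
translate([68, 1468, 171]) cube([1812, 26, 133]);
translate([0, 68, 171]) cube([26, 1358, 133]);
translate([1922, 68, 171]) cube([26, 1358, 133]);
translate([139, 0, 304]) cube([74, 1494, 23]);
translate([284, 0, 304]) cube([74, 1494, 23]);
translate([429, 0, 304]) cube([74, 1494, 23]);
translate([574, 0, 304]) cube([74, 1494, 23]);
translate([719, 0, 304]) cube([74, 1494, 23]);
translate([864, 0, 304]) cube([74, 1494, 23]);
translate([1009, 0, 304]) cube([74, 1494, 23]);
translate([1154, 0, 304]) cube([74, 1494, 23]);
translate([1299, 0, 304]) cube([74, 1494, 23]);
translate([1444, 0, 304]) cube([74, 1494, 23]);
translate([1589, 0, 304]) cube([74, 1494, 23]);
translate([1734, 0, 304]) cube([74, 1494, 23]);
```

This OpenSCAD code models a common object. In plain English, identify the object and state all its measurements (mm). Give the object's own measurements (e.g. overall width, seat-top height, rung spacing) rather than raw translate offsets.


A bed frame 1948 mm long (x) by 1494 mm wide (y). Four 68×68 mm corner posts, 358 mm tall, at the corners of the footprint. Four rails of 26 mm thickness and 133 mm height run between adjacent posts with their undersides at z = 171 mm, their outer faces flush with the outside of the frame (the two x-running rails run between the posts' inner faces; the two y-running rails run between the posts' inner faces). 12 slats, each 74 mm wide (x) and 23 mm thick, lie across the top of the two x-running rails, running the full 1494 mm width of the frame in y; along x they sit between the end posts with a 71 mm gap after the −x posts and between neighbouring slats, leaving 72 mm before the +x posts.


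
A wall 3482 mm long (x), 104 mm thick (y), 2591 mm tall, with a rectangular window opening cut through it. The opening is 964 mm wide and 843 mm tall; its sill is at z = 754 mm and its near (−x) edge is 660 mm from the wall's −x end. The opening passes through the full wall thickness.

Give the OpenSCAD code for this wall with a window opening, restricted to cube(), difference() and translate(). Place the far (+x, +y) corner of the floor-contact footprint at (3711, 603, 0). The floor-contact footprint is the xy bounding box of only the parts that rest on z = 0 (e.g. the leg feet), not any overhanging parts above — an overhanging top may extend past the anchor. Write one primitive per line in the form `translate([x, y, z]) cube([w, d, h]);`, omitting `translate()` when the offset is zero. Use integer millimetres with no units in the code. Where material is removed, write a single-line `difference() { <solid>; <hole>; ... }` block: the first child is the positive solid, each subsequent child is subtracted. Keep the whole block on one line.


difference() { translate([229, 499, 0]) cube([3482, 104, 2591]); translate([889, 499, 754]) cube([964, 104, 843]); }


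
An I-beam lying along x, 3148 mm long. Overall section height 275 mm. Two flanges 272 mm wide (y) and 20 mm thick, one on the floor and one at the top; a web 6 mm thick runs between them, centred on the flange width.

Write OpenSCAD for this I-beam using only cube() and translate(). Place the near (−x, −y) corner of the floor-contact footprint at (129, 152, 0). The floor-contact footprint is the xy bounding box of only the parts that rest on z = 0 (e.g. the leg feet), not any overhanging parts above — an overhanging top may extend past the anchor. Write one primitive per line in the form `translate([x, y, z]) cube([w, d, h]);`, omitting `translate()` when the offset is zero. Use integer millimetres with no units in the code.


translate([129, 152, 0]) cube([3148, 272, 20]);
translate([129, 285, 20]) cube([3148, 6, 235]);
translate([129, 152, 255]) cube([3148, 272, 20]);


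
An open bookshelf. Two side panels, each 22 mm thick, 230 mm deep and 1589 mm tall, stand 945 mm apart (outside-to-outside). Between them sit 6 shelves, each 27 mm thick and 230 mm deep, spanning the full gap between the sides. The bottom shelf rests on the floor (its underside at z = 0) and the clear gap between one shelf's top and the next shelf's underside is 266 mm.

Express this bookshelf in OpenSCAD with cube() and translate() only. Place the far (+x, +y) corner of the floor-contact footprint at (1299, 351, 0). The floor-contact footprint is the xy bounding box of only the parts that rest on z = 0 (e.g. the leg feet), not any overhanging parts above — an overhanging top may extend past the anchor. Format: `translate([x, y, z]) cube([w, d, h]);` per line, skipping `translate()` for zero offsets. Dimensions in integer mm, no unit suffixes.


translate([354, 121, 0]) cube([22, 230, 1589]);
translate([1277, 121, 0]) cube([22, 230, 1589]);
translate([376, 121, 0]) cube([901, 230, 27]);
translate([376, 121, 293]) cube([901, 230, 27]);
translate([376, 121, 586]) cube([901, 230, 27]);
translate([376, 121, 879]) cube([901, 230, 27]);
translate([376, 121, 1172]) cube([901, 230, 27]);
translate([376, 121, 1465]) cube([901, 230, 27]);


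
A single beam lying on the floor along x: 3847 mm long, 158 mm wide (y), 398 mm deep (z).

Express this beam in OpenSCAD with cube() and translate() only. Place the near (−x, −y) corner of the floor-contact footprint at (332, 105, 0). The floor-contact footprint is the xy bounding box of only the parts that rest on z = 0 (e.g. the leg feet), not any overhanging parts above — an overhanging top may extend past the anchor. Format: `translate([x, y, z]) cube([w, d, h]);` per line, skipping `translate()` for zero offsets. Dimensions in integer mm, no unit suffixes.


translate([332, 105, 0]) cube([3847, 158, 398]);


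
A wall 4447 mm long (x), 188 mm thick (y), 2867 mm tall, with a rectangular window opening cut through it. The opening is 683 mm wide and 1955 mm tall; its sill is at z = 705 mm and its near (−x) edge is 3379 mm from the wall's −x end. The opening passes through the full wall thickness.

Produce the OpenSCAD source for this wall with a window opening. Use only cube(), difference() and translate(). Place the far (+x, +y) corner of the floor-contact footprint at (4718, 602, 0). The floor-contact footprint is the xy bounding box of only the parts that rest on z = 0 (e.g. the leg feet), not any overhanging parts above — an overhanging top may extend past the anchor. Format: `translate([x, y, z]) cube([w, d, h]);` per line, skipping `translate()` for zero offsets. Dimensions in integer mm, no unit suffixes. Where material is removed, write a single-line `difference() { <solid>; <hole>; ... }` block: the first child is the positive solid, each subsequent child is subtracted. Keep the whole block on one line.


difference() { translate([271, 414, 0]) cube([4447, 188, 2867]); translate([3650, 414, 705]) cube([683, 188, 1955]); }


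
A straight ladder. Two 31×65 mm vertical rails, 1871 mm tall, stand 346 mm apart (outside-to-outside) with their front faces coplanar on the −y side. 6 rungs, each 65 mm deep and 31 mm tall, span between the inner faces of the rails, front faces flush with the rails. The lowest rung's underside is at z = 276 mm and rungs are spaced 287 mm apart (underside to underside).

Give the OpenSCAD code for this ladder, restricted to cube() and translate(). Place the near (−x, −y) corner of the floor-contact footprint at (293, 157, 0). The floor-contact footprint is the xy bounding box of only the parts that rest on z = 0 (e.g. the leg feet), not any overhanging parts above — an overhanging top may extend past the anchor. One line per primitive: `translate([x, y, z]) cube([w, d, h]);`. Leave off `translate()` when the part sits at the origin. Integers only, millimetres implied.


translate([293, 157, 0]) cube([31, 65, 1871]);
translate([608, 157, 0]) cube([31, 65, 1871]);
translate([324, 157, 276]) cube([284, 65, 31]);
translate([324, 157, 563]) cube([284, 65, 31]);
translate([324, 157, 850]) cube([284, 65, 31]);
translate([324, 157, 1137]) cube([284, 65, 31]);
translate([324, 157, 1424]) cube([284, 65, 31]);
translate([324, 157, 1711]) cube([284, 65, 31]);


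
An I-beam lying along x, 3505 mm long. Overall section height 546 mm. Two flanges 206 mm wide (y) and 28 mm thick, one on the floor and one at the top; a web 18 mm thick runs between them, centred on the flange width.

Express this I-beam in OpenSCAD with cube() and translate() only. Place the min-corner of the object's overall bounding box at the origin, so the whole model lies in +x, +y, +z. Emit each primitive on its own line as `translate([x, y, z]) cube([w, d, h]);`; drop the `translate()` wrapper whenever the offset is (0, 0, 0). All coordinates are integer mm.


cube([3505, 206, 28]);
translate([0, 94, 28]) cube([3505, 18, 490]);
translate([0, 0, 518]) cube([3505, 206, 28]);


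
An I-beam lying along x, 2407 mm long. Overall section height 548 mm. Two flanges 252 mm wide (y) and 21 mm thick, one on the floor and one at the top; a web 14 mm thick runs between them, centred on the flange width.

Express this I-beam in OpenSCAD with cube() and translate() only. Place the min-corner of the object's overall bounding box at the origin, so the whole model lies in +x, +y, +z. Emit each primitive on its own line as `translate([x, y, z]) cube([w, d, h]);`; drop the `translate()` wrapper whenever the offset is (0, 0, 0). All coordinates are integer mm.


cube([2407, 252, 21]);
translate([0, 119, 21]) cube([2407, 14, 506]);
translate([0, 0, 527]) cube([2407, 252, 21]);


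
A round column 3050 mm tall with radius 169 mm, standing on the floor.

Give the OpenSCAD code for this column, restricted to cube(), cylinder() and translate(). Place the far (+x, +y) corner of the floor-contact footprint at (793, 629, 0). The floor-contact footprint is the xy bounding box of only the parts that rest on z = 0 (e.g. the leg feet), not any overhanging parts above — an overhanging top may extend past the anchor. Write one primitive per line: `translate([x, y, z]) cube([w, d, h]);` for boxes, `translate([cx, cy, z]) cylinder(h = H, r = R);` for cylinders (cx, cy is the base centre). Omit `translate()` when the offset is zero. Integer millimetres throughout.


translate([624, 460, 0]) cylinder(h = 3050, r = 169);


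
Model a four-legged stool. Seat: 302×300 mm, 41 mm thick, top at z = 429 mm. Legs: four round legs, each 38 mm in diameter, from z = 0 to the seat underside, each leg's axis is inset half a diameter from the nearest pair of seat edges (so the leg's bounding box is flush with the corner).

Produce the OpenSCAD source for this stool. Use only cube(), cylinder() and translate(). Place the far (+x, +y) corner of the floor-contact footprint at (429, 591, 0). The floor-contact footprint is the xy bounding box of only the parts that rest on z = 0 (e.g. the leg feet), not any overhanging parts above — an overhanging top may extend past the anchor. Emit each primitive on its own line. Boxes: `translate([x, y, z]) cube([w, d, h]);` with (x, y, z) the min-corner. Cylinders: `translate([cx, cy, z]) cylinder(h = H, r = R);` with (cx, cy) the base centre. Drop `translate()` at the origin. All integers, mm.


translate([127, 291, 388]) cube([302, 300, 41]);
translate([146, 310, 0]) cylinder(h = 388, r = 19);
translate([410, 310, 0]) cylinder(h = 388, r = 19);
translate([146, 572, 0]) cylinder(h = 388, r = 19);
translate([410, 572, 0]) cylinder(h = 388, r = 19);


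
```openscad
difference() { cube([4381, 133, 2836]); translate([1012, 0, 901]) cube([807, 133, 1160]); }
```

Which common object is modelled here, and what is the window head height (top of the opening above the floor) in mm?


A wall with a window opening. The window head height is 2061 mm.

A wall with a rectangular opening subtracted — a window. Sill at z = 901, opening 1160 mm tall, so the head is at 901 + 1160 = 2061 mm.


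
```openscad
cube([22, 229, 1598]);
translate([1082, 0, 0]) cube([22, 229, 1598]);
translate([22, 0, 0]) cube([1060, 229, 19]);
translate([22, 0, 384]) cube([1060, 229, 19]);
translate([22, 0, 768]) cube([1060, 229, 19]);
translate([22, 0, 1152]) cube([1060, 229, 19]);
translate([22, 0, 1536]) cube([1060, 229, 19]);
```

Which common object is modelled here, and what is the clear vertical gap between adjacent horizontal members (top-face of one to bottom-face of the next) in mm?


A bookshelf. The clear shelf gap is 365 mm.

Two tall side panels with 5 horizontal boards between them — a bookshelf. The first two shelf undersides are at z = 0 and z = 384; with shelf thickness 19, the clear gap is 384 − 0 − 19 = 365 mm.


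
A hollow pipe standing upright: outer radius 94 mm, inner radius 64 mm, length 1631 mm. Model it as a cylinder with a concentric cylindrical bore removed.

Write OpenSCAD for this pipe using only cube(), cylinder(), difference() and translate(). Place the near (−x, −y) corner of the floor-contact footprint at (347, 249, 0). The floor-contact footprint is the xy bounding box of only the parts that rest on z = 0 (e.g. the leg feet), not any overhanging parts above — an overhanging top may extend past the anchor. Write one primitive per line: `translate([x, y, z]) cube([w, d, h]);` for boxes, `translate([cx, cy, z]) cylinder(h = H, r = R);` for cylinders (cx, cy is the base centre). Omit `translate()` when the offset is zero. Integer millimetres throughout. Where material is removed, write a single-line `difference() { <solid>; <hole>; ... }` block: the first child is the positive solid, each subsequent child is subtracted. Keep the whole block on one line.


difference() { translate([441, 343, 0]) cylinder(h = 1631, r = 94); translate([441, 343, 0]) cylinder(h = 1631, r = 64); }


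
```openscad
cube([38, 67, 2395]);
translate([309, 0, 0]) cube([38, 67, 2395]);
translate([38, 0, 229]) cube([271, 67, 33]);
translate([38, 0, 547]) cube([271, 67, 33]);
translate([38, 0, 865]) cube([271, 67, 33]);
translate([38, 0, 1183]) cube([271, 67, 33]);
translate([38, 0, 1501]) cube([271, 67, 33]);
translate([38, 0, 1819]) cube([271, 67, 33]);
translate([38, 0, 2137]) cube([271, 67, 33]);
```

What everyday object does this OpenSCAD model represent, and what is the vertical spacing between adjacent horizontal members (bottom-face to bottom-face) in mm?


A ladder. The rung spacing is 318 mm.

Two tall 38×67 posts with 7 short bars between them — a ladder. Adjacent rungs sit at z = 229 and z = 547, so the spacing is 547 − 229 = 318 mm.


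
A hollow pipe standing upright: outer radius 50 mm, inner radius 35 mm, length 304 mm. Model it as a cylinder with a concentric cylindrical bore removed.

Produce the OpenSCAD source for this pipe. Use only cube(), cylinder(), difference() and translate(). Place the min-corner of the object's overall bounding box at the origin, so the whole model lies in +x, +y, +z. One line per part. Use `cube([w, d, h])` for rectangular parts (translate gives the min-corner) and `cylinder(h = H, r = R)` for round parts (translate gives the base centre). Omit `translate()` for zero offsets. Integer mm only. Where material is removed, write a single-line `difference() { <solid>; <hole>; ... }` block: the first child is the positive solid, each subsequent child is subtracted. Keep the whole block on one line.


difference() { translate([50, 50, 0]) cylinder(h = 304, r = 50); translate([50, 50, 0]) cylinder(h = 304, r = 35); }


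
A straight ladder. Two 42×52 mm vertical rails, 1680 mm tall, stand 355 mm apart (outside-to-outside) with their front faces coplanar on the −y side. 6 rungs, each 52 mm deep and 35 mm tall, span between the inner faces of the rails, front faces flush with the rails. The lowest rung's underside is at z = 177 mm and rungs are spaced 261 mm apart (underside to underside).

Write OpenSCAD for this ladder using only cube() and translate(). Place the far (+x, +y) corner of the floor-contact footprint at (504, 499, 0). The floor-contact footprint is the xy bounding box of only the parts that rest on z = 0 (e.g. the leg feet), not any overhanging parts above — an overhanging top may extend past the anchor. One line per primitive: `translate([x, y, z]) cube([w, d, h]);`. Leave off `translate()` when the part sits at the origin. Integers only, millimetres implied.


translate([149, 447, 0]) cube([42, 52, 1680]);
translate([462, 447, 0]) cube([42, 52, 1680]);
translate([191, 447, 177]) cube([271, 52, 35]);
translate([191, 447, 438]) cube([271, 52, 35]);
translate([191, 447, 699]) cube([271, 52, 35]);
translate([191, 447, 960]) cube([271, 52, 35]);
translate([191, 447, 1221]) cube([271, 52, 35]);
translate([191, 447, 1482]) cube([271, 52, 35]);


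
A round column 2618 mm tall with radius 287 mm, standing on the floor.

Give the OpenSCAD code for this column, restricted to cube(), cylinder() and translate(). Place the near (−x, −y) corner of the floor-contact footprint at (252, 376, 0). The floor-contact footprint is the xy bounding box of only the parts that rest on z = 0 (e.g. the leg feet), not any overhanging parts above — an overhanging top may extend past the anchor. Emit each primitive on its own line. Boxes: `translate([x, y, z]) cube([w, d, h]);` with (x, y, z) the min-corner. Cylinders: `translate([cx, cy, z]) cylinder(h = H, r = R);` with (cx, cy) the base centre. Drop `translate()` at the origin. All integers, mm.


translate([539, 663, 0]) cylinder(h = 2618, r = 287);


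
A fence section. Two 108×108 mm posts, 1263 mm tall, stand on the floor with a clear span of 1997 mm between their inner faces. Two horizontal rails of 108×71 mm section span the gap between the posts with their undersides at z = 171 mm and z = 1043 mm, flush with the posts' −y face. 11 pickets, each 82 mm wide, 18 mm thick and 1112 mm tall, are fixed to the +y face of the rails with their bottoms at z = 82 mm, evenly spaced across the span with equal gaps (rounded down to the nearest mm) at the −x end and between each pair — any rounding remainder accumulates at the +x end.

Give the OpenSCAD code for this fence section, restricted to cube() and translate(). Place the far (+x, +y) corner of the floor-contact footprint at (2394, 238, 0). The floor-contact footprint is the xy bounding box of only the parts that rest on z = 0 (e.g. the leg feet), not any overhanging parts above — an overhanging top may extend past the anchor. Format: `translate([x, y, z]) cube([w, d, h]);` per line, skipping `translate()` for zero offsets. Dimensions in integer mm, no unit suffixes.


translate([181, 130, 0]) cube([108, 108, 1263]);
translate([2286, 130, 0]) cube([108, 108, 1263]);
translate([289, 130, 171]) cube([1997, 108, 71]);
translate([289, 130, 1043]) cube([1997, 108, 71]);
translate([380, 238, 82]) cube([82, 18, 1112]);
translate([553, 238, 82]) cube([82, 18, 1112]);
translate([726, 238, 82]) cube([82, 18, 1112]);
translate([899, 238, 82]) cube([82, 18, 1112]);
translate([1072, 238, 82]) cube([82, 18, 1112]);
translate([1245, 238, 82]) cube([82, 18, 1112]);
translate([1418, 238, 82]) cube([82, 18, 1112]);
translate([1591, 238, 82]) cube([82, 18, 1112]);
translate([1764, 238, 82]) cube([82, 18, 1112]);
translate([1937, 238, 82]) cube([82, 18, 1112]);
translate([2110, 238, 82]) cube([82, 18, 1112]);


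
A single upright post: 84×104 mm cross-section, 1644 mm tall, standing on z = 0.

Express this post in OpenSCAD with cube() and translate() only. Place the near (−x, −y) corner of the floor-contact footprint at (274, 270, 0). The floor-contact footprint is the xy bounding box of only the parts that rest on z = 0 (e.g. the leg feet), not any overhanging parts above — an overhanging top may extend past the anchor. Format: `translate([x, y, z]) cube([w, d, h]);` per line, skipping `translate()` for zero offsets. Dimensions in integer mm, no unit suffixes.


translate([274, 270, 0]) cube([84, 104, 1644]);


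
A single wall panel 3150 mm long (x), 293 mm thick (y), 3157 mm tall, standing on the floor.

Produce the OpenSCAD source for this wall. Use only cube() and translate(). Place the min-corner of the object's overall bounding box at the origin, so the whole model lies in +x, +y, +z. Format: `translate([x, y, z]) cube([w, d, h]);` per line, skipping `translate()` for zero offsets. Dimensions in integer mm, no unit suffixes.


cube([3150, 293, 3157]);


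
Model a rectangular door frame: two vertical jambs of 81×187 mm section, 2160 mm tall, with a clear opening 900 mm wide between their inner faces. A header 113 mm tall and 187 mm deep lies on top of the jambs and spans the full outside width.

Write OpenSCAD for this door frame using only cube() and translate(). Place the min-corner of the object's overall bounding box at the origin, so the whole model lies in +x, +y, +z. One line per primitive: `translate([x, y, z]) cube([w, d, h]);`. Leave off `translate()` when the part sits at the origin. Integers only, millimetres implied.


cube([81, 187, 2160]);
translate([981, 0, 0]) cube([81, 187, 2160]);
translate([0, 0, 2160]) cube([1062, 187, 113]);


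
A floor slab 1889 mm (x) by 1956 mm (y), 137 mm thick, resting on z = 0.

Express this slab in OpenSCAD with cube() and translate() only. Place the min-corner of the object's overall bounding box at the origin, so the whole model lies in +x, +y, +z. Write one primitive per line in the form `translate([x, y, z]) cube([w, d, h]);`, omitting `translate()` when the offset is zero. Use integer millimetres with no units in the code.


cube([1889, 1956, 137]);


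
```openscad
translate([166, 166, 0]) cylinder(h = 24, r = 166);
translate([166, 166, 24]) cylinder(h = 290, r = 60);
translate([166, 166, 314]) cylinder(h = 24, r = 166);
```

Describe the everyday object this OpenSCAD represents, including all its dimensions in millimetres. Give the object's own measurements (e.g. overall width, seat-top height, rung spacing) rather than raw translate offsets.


A spool: two coaxial disc flanges of radius 166 mm and thickness 24 mm, joined by a core cylinder of radius 60 mm and height 290 mm. The lower flange rests on z = 0 and the three cylinders share a vertical axis.


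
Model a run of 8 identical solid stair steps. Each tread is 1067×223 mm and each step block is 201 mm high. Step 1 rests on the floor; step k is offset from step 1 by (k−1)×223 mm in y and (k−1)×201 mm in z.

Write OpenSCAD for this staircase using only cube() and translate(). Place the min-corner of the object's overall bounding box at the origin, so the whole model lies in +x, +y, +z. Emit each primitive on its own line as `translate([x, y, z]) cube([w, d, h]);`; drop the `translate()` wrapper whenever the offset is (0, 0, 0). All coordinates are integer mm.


cube([1067, 223, 201]);
translate([0, 223, 201]) cube([1067, 223, 201]);
translate([0, 446, 402]) cube([1067, 223, 201]);
translate([0, 669, 603]) cube([1067, 223, 201]);
translate([0, 892, 804]) cube([1067, 223, 201]);
translate([0, 1115, 1005]) cube([1067, 223, 201]);
translate([0, 1338, 1206]) cube([1067, 223, 201]);
translate([0, 1561, 1407]) cube([1067, 223, 201]);


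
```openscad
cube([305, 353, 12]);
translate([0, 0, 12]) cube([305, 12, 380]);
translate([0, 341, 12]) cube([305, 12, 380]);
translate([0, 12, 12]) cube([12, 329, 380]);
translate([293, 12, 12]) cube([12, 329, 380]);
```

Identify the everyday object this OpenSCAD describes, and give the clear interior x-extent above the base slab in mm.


An open box. The internal width is 281 mm.

A 305×353 base slab with four walls standing on it — an open box. The base is 305 mm wide and the walls are 12 mm thick, so the internal width is 305 − 2 × 12 = 281 mm.


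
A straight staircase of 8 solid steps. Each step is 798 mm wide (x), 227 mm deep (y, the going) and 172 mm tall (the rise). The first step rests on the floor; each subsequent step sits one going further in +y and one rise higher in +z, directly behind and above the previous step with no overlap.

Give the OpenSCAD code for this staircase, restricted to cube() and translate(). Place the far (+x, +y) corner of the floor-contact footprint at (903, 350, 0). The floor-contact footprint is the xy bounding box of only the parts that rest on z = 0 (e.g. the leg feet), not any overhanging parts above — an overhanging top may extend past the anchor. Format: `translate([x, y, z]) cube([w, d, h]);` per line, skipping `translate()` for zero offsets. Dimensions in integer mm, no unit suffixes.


translate([105, 123, 0]) cube([798, 227, 172]);
translate([105, 350, 172]) cube([798, 227, 172]);
translate([105, 577, 344]) cube([798, 227, 172]);
translate([105, 804, 516]) cube([798, 227, 172]);
translate([105, 1031, 688]) cube([798, 227, 172]);
translate([105, 1258, 860]) cube([798, 227, 172]);
translate([105, 1485, 1032]) cube([798, 227, 172]);
translate([105, 1712, 1204]) cube([798, 227, 172]);


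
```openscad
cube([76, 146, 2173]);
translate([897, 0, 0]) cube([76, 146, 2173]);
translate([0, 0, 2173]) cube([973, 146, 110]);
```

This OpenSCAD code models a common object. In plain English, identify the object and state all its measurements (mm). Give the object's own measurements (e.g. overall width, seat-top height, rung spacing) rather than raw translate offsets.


A door frame. The clear opening is 821 mm wide and 2173 mm high. Two 76 mm wide jambs, 146 mm deep, stand either side of the opening from the floor to the top of the opening. A 110 mm thick head sits across the top of both jambs, spanning the full outside width of the frame.


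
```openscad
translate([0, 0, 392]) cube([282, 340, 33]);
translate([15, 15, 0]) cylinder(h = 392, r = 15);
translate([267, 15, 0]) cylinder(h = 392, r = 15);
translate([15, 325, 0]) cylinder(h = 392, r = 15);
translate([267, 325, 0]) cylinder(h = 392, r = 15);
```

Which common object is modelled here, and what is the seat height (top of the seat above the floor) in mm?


A stool. The seat height is 425 mm.

A 282×340×33 slab at z = 392 on four corner cylinders — a stool. The seat top is 392 + 33 = 425 mm.


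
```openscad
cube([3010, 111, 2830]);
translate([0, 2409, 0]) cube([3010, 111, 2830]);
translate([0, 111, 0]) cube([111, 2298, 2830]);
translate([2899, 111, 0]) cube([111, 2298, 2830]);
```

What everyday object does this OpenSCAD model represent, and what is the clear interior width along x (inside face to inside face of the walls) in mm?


A house (or room) frame. The interior width is 2788 mm.

Four 2830 mm walls enclosing a rectangle with no floor or roof — a room or house frame. Outside width is 3010 mm and wall thickness is 111 mm, so the interior width is 3010 − 2 × 111 = 2788 mm.


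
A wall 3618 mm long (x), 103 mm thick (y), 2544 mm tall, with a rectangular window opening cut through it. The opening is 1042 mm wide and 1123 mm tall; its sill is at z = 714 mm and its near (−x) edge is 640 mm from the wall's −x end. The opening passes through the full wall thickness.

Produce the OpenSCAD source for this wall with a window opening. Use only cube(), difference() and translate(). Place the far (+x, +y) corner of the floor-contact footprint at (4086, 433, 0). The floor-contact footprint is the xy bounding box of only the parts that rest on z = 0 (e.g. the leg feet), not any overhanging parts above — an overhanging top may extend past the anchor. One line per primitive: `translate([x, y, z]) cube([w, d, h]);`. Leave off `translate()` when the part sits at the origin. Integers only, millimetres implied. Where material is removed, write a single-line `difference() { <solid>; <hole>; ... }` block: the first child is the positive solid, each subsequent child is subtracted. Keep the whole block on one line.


difference() { translate([468, 330, 0]) cube([3618, 103, 2544]); translate([1108, 330, 714]) cube([1042, 103, 1123]); }


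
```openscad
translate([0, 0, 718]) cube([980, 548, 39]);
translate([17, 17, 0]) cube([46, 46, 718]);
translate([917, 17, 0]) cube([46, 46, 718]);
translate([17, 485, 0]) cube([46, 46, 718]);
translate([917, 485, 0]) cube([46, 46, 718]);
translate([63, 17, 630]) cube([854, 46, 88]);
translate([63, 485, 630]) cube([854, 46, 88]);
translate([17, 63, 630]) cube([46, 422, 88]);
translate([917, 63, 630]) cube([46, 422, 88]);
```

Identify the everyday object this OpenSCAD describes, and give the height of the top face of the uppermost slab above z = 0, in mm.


A table. The table height is 757 mm.

A 980×548×39 slab sits at z = 718 on four 46 mm square posts — a table. The top surface is at 718 + 39 = 757 mm.


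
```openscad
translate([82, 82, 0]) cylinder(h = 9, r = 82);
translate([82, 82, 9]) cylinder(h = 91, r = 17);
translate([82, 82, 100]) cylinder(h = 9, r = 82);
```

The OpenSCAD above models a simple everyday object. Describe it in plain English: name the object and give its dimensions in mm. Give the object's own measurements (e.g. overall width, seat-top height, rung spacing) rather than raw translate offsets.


A spool: two coaxial disc flanges of radius 82 mm and thickness 9 mm, joined by a core cylinder of radius 17 mm and height 91 mm. The lower flange rests on z = 0 and the three cylinders share a vertical axis.


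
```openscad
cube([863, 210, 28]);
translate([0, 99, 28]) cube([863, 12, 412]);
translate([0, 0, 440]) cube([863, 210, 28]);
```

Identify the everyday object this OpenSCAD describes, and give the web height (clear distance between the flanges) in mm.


An I-beam. The web height is 412 mm.

Two wide flanges with a thin centred web — an I-beam. Overall 468 mm minus two 28 mm flanges gives a web of 468 − 2·28 = 412 mm.


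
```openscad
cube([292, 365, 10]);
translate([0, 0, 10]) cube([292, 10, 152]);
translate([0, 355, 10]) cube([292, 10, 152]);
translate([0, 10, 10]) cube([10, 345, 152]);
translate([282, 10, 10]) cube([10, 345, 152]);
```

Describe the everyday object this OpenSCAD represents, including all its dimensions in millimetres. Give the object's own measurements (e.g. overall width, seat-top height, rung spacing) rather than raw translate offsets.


An open-topped rectangular box: outside dimensions 292×365×162 mm, with a uniform wall and base thickness of 10 mm. The base is a full 292×365 slab on the floor; four walls sit on top of the base. The front and back walls (the −y and +y sides) span the full width; the two side walls fit between them.


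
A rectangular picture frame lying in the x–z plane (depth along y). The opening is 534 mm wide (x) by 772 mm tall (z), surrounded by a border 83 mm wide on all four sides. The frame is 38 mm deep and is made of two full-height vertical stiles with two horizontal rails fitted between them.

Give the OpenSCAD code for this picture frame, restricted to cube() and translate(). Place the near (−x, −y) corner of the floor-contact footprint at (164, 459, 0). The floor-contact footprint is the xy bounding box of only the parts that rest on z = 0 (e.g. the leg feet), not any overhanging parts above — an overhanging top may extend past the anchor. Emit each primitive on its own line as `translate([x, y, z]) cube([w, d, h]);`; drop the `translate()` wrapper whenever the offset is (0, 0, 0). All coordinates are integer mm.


translate([164, 459, 0]) cube([83, 38, 938]);
translate([781, 459, 0]) cube([83, 38, 938]);
translate([247, 459, 0]) cube([534, 38, 83]);
translate([247, 459, 855]) cube([534, 38, 83]);


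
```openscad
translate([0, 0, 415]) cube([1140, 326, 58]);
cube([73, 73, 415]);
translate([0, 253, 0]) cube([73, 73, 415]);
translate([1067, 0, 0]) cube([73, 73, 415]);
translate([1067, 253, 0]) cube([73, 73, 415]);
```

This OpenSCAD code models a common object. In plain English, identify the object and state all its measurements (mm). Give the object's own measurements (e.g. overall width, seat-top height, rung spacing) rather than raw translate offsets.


A bench: a 1140×326 mm seat slab, 58 mm thick, top at z = 473 mm, on four 73×73 mm square legs flush with the seat corners and standing on z = 0.


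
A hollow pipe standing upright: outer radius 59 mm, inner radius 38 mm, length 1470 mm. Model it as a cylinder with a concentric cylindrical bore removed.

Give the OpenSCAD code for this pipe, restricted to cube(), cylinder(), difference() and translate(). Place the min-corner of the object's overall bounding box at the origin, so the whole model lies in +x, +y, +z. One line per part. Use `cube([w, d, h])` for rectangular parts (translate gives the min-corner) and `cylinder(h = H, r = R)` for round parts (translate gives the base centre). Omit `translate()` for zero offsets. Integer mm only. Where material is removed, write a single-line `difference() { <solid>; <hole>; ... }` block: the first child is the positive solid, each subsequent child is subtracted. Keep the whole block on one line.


difference() { translate([59, 59, 0]) cylinder(h = 1470, r = 59); translate([59, 59, 0]) cylinder(h = 1470, r = 38); }


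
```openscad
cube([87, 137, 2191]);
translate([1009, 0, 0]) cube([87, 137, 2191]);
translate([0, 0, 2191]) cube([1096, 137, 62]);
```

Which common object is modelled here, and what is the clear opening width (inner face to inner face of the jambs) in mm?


A door frame. The clear opening width is 922 mm.

Two 2191 mm tall posts with a header on top — a door frame. The left jamb is 87 mm wide at x = 0; the right jamb starts at x = 1009. The clear opening is 1009 − 87 = 922 mm.
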